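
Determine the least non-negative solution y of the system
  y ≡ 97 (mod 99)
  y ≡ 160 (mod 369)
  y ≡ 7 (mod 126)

6433

gcd(99, 369) = 9 and 9 | (160 − 97), so the pair is consistent; merging gives y ≡ 2374 (mod 4059), where 4059 = lcm(99, 369).
gcd(4059, 126) = 9 and 9 | (7 − 2374), so the pair is consistent; merging gives y ≡ 6433 (mod 56826), where 56826 = lcm(4059, 126).
The solution is unique modulo lcm(99, 369, 126) = 56826.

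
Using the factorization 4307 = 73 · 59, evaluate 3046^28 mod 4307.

582

Mod 73: 3046 ≡ 53; 53^28 ≡ 71 (mod 73).
Mod 59: 3046 ≡ 37; 37^28 ≡ 51 (mod 59).
Combine by CRT: x ≡ 71 (mod 73), x ≡ 51 (mod 59) ⇒ x ≡ 582 (mod 4307).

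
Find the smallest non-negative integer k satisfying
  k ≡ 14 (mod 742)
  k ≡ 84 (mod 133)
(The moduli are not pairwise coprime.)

Combine the congruences pairwise.
gcd(742, 133) = 7 and 7 | (84 − 14), so the pair is consistent; merging gives k ≡ 9660 (mod 14098), where 14098 = lcm(742, 133).
The solution is unique modulo lcm(742, 133) = 14098.

9660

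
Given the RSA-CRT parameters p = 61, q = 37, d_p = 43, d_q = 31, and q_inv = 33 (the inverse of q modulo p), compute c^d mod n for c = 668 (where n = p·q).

1132

m₁ = c^(d_p) mod p: c ≡ 58 (mod 61), and 58^43 mod 61 = 34.
m₂ = c^(d_q) mod q: c ≡ 2 (mod 37), and 2^31 mod 37 = 22.
h = q_inv·(m₁ − m₂) mod p = 33·(34 − 22) mod 61 = 30.
m = m₂ + h·q = 22 + 30·37 = 1132.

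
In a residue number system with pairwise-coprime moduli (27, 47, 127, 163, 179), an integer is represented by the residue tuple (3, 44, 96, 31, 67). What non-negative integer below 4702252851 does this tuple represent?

The moduli are pairwise coprime; N = 27·47·127·163·179 = 4702252851.
N/27 = 174157513; 174157513 ≡ 7 (mod 27); 7·4 ≡ 1, so inverse 4.
N/47 = 100047933; 100047933 ≡ 20 (mod 47); 20·40 ≡ 1, so inverse 40.
N/127 = 37025613; 37025613 ≡ 33 (mod 127); 33·77 ≡ 1, so inverse 77.
N/163 = 28848177; 28848177 ≡ 111 (mod 163); 111·47 ≡ 1, so inverse 47.
N/179 = 26269569; 26269569 ≡ 66 (mod 179); 66·19 ≡ 1, so inverse 19.
x ≡ 3·174157513·4 + 44·100047933·40 + 96·37025613·77 + 31·28848177·47 + 67·26269569·19 = 527340538758.
527340538758 mod 4702252851 = 688219446.

688219446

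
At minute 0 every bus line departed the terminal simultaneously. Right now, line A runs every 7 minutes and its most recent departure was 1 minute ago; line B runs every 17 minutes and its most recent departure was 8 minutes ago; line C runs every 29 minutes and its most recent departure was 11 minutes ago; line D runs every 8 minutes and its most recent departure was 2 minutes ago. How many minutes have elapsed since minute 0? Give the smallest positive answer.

3578

The moduli are pairwise coprime; N = 7·17·29·8 = 27608.
N/7 = 3944; 3944 ≡ 3 (mod 7); 3·5 ≡ 1, so inverse 5.
N/17 = 1624; 1624 ≡ 9 (mod 17); 9·2 ≡ 1, so inverse 2.
N/29 = 952; 952 ≡ 24 (mod 29); 24·23 ≡ 1, so inverse 23.
N/8 = 3451; 3451 ≡ 3 (mod 8); 3·3 ≡ 1, so inverse 3.
t ≡ 1·3944·5 + 8·1624·2 + 11·952·23 + 2·3451·3 = 307266.
307266 mod 27608 = 3578.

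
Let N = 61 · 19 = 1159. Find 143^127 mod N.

Mod 61: 143 ≡ 21; by Fermat, exponent reduces to 127 mod 60 = 7; 21^7 ≡ 40 (mod 61).
Mod 19: 143 ≡ 10; by Fermat, exponent reduces to 127 mod 18 = 1; 10^1 ≡ 10 (mod 19).
Combine by CRT: x ≡ 40 (mod 61), x ≡ 10 (mod 19) ⇒ x ≡ 162 (mod 1159).

162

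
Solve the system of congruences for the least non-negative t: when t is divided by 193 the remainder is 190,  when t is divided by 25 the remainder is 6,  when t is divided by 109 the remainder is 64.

31456

The moduli are pairwise coprime; N = 193·25·109 = 525925.
N/193 = 2725; 2725 ≡ 23 (mod 193); 23·42 ≡ 1, so inverse 42.
N/25 = 21037; 21037 ≡ 12 (mod 25); 12·23 ≡ 1, so inverse 23.
N/109 = 4825; 4825 ≡ 29 (mod 109); 29·94 ≡ 1, so inverse 94.
t ≡ 190·2725·42 + 6·21037·23 + 64·4825·94 = 53675806.
53675806 mod 525925 = 31456.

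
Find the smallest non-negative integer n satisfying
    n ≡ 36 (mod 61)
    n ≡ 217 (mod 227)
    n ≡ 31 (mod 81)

947488

Combine the congruences pairwise.
From n ≡ 36 (mod 61) write n = 36 + 61t. Substituting into n ≡ 217 (mod 227) gives 61t ≡ 181 (mod 227), and since 61⁻¹ ≡ 67 (mod 227), t ≡ 96. Hence n ≡ 36 + 61·96 = 5892 (mod 13847).
From n ≡ 5892 (mod 13847) write n = 5892 + 13847t. Substituting into n ≡ 31 (mod 81) gives 13847t ≡ 52 (mod 81), and since 77⁻¹ ≡ 20 (mod 81), t ≡ 68. Hence n ≡ 5892 + 13847·68 = 947488 (mod 1121607).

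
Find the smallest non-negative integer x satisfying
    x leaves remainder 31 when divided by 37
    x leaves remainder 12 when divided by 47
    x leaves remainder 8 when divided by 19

9318

Combine the congruences pairwise.
From x ≡ 31 (mod 37) write x = 31 + 37t. Substituting into x ≡ 12 (mod 47) gives 37t ≡ 28 (mod 47), and since 37⁻¹ ≡ 14 (mod 47), t ≡ 16. Hence x ≡ 31 + 37·16 = 623 (mod 1739).
From x ≡ 623 (mod 1739) write x = 623 + 1739t. Substituting into x ≡ 8 (mod 19) gives 1739t ≡ 12 (mod 19), and since 10⁻¹ ≡ 2 (mod 19), t ≡ 5. Hence x ≡ 623 + 1739·5 = 9318 (mod 33041).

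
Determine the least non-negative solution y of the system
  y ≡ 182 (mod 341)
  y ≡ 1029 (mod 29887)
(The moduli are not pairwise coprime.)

gcd(341, 29887) = 11 and 11 | (1029 − 182), so the pair is consistent; merging gives y ≡ 210238 (mod 926497), where 926497 = lcm(341, 29887).
The solution is unique modulo lcm(341, 29887) = 926497.

210238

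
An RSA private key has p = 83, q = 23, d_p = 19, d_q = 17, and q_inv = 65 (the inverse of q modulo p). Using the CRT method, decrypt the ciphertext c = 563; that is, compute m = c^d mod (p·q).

m₁ = c^(d_p) mod p: c ≡ 65 (mod 83), and 65^19 mod 83 = 7.
m₂ = c^(d_q) mod q: c ≡ 11 (mod 23), and 11^17 mod 23 = 14.
h = q_inv·(m₁ − m₂) mod p = 65·(7 − 14) mod 83 = 43.
m = m₂ + h·q = 14 + 43·23 = 1003.

1003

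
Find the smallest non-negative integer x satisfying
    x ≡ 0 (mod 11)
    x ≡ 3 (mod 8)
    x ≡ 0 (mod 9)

99

The moduli are pairwise coprime; N = 11·8·9 = 792.
N/11 = 72; 72 ≡ 6 (mod 11); 6·2 ≡ 1, so inverse 2.
N/8 = 99; 99 ≡ 3 (mod 8); 3·3 ≡ 1, so inverse 3.
N/9 = 88; 88 ≡ 7 (mod 9); 7·4 ≡ 1, so inverse 4.
x ≡ 0·72·2 + 3·99·3 + 0·88·4 = 891.
891 mod 792 = 99.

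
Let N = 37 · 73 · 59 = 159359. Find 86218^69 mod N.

101682

Mod 37: 86218 ≡ 8; by Fermat, exponent reduces to 69 mod 36 = 33; 8^33 ≡ 6 (mod 37).
Mod 73: 86218 ≡ 5; 5^69 ≡ 66 (mod 73).
Mod 59: 86218 ≡ 19; by Fermat, exponent reduces to 69 mod 58 = 11; 19^11 ≡ 25 (mod 59).
Combine by CRT: x ≡ 6 (mod 37), x ≡ 66 (mod 73), x ≡ 25 (mod 59) ⇒ x ≡ 101682 (mod 159359).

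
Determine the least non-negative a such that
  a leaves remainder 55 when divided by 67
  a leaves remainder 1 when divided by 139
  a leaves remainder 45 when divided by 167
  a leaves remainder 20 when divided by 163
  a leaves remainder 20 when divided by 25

The moduli are pairwise coprime; N = 67·139·167·163·25 = 6337729325.
N/67 = 94592975; 94592975 ≡ 30 (mod 67); 30·38 ≡ 1, so inverse 38.
N/139 = 45595175; 45595175 ≡ 117 (mod 139); 117·120 ≡ 1, so inverse 120.
N/167 = 37950475; 37950475 ≡ 59 (mod 167); 59·17 ≡ 1, so inverse 17.
N/163 = 38881775; 38881775 ≡ 81 (mod 163); 81·161 ≡ 1, so inverse 161.
N/25 = 253509173; 253509173 ≡ 23 (mod 25); 23·12 ≡ 1, so inverse 12.
a ≡ 55·94592975·38 + 1·45595175·120 + 45·37950475·17 + 20·38881775·161 + 20·253509173·12 = 418244369145.
418244369145 mod 6337729325 = 6291963020.

6291963020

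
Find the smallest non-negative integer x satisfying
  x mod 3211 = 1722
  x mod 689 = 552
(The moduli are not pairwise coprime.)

17777

gcd(3211, 689) = 13 and 13 | (552 − 1722), so the pair is consistent; merging gives x ≡ 17777 (mod 170183), where 170183 = lcm(3211, 689).
The solution is unique modulo lcm(3211, 689) = 170183.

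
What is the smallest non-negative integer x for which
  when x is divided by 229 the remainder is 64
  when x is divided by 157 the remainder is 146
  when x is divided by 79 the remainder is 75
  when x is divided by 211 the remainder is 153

154689106

The moduli are pairwise coprime; N = 229·157·79·211 = 599300557.
N/229 = 2617033; 2617033 ≡ 21 (mod 229); 21·120 ≡ 1, so inverse 120.
N/157 = 3817201; 3817201 ≡ 60 (mod 157); 60·123 ≡ 1, so inverse 123.
N/79 = 7586083; 7586083 ≡ 29 (mod 79); 29·30 ≡ 1, so inverse 30.
N/211 = 2840287; 2840287 ≡ 16 (mod 211); 16·66 ≡ 1, so inverse 66.
x ≡ 64·2617033·120 + 146·3817201·123 + 75·7586083·30 + 153·2840287·66 = 134398013874.
134398013874 mod 599300557 = 154689106.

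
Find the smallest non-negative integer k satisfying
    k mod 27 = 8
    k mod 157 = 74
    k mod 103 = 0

The moduli are pairwise coprime; N = 27·157·103 = 436617.
N/27 = 16171; 16171 ≡ 25 (mod 27); 25·13 ≡ 1, so inverse 13.
N/157 = 2781; 2781 ≡ 112 (mod 157); 112·150 ≡ 1, so inverse 150.
N/103 = 4239; 4239 ≡ 16 (mod 103); 16·58 ≡ 1, so inverse 58.
k ≡ 8·16171·13 + 74·2781·150 + 0·4239·58 = 32550884.
32550884 mod 436617 = 241226.

241226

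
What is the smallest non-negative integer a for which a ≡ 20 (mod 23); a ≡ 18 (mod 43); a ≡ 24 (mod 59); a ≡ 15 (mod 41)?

175372

The moduli are pairwise coprime; N = 23·43·59·41 = 2392391.
N/23 = 104017; 104017 ≡ 11 (mod 23); 11·21 ≡ 1, so inverse 21.
N/43 = 55637; 55637 ≡ 38 (mod 43); 38·17 ≡ 1, so inverse 17.
N/59 = 40549; 40549 ≡ 16 (mod 59); 16·48 ≡ 1, so inverse 48.
N/41 = 58351; 58351 ≡ 8 (mod 41); 8·36 ≡ 1, so inverse 36.
a ≡ 20·104017·21 + 18·55637·17 + 24·40549·48 + 15·58351·36 = 138934050.
138934050 mod 2392391 = 175372.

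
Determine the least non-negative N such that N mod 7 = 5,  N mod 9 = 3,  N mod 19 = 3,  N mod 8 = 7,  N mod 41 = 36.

From N ≡ 5 (mod 7) write N = 5 + 7t. Substituting into N ≡ 3 (mod 9) gives 7t ≡ 7 (mod 9), and since 7⁻¹ ≡ 4 (mod 9), t ≡ 1. Hence N ≡ 5 + 7·1 = 12 (mod 63).
From N ≡ 12 (mod 63) write N = 12 + 63t. Substituting into N ≡ 3 (mod 19) gives 63t ≡ 10 (mod 19), and since 6⁻¹ ≡ 16 (mod 19), t ≡ 8. Hence N ≡ 12 + 63·8 = 516 (mod 1197).
From N ≡ 516 (mod 1197) write N = 516 + 1197t. Substituting into N ≡ 7 (mod 8) gives 1197t ≡ 3 (mod 8), and since 5⁻¹ ≡ 5 (mod 8), t ≡ 7. Hence N ≡ 516 + 1197·7 = 8895 (mod 9576).
From N ≡ 8895 (mod 9576) write N = 8895 + 9576t. Substituting into N ≡ 36 (mod 41) gives 9576t ≡ 38 (mod 41), and since 23⁻¹ ≡ 25 (mod 41), t ≡ 7. Hence N ≡ 8895 + 9576·7 = 75927 (mod 392616).

75927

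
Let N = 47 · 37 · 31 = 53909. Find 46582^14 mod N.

30859

Mod 47: 46582 ≡ 5; 5^14 ≡ 27 (mod 47).
Mod 37: 46582 ≡ 36; 36^14 ≡ 1 (mod 37).
Mod 31: 46582 ≡ 20; 20^14 ≡ 14 (mod 31).
Combine by CRT: x ≡ 27 (mod 47), x ≡ 1 (mod 37), x ≡ 14 (mod 31) ⇒ x ≡ 30859 (mod 53909).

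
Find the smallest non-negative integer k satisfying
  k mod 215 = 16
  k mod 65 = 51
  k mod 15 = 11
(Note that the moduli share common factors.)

1091

Combine the congruences pairwise.
gcd(215, 65) = 5 and 5 | (51 − 16), so the pair is consistent; merging gives k ≡ 1091 (mod 2795), where 2795 = lcm(215, 65).
gcd(2795, 15) = 5 and 5 | (11 − 1091), so the pair is consistent; merging gives k ≡ 1091 (mod 8385), where 8385 = lcm(2795, 15).
The solution is unique modulo lcm(215, 65, 15) = 8385.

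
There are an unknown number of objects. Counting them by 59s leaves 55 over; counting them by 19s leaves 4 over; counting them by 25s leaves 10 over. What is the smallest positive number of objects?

20410

The moduli are pairwise coprime; M = 59·19·25 = 28025.
M/59 = 475; 475 ≡ 3 (mod 59); 3·20 ≡ 1, so inverse 20.
M/19 = 1475; 1475 ≡ 12 (mod 19); 12·8 ≡ 1, so inverse 8.
M/25 = 1121; 1121 ≡ 21 (mod 25); 21·6 ≡ 1, so inverse 6.
N ≡ 55·475·20 + 4·1475·8 + 10·1121·6 = 636960.
636960 mod 28025 = 20410.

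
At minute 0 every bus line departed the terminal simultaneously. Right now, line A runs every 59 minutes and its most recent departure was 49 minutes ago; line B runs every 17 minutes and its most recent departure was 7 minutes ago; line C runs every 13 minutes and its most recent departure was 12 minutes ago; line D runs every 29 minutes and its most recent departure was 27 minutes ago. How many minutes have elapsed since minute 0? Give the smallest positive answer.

Combine the congruences pairwise.
From t ≡ 49 (mod 59) write t = 49 + 59s. Substituting into t ≡ 7 (mod 17) gives 59s ≡ 9 (mod 17), and since 8⁻¹ ≡ 15 (mod 17), s ≡ 16. Hence t ≡ 49 + 59·16 = 993 (mod 1003).
From t ≡ 993 (mod 1003) write t = 993 + 1003s. Substituting into t ≡ 12 (mod 13) gives 1003s ≡ 7 (mod 13), and since 2⁻¹ ≡ 7 (mod 13), s ≡ 10. Hence t ≡ 993 + 1003·10 = 11023 (mod 13039).
From t ≡ 11023 (mod 13039) write t = 11023 + 13039s. Substituting into t ≡ 27 (mod 29) gives 13039s ≡ 24 (mod 29), and since 18⁻¹ ≡ 21 (mod 29), s ≡ 11. Hence t ≡ 11023 + 13039·11 = 154452 (mod 378131).

154452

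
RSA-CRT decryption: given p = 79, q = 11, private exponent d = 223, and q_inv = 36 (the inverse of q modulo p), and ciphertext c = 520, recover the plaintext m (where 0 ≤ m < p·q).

d_p = d mod (p−1) = 223 mod 78 = 67; d_q = d mod (q−1) = 3.
m₁ = c^(d_p) mod p: c ≡ 46 (mod 79), and 46^67 mod 79 = 62.
m₂ = c^(d_q) mod q: c ≡ 3 (mod 11), and 3^3 mod 11 = 5.
h = q_inv·(m₁ − m₂) mod p = 36·(62 − 5) mod 79 = 77.
m = m₂ + h·q = 5 + 77·11 = 852.

852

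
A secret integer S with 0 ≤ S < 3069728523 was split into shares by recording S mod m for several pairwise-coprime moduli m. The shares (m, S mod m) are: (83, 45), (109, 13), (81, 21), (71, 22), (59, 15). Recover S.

2933889357

The moduli are pairwise coprime; N = 83·109·81·71·59 = 3069728523.
N/83 = 36984681; 36984681 ≡ 47 (mod 83); 47·53 ≡ 1, so inverse 53.
N/109 = 28162647; 28162647 ≡ 99 (mod 109); 99·98 ≡ 1, so inverse 98.
N/81 = 37897883; 37897883 ≡ 8 (mod 81); 8·71 ≡ 1, so inverse 71.
N/71 = 43235613; 43235613 ≡ 21 (mod 71); 21·44 ≡ 1, so inverse 44.
N/59 = 52029297; 52029297 ≡ 29 (mod 59); 29·57 ≡ 1, so inverse 57.
S ≡ 45·36984681·53 + 13·28162647·98 + 21·37897883·71 + 22·43235613·44 + 15·52029297·57 = 266930542335.
266930542335 mod 3069728523 = 2933889357.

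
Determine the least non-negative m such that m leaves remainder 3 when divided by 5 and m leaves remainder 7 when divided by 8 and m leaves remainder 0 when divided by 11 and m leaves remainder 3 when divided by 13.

2343

The moduli are pairwise coprime; N = 5·8·11·13 = 5720.
N/5 = 1144; 1144 ≡ 4 (mod 5); 4·4 ≡ 1, so inverse 4.
N/8 = 715; 715 ≡ 3 (mod 8); 3·3 ≡ 1, so inverse 3.
N/11 = 520; 520 ≡ 3 (mod 11); 3·4 ≡ 1, so inverse 4.
N/13 = 440; 440 ≡ 11 (mod 13); 11·6 ≡ 1, so inverse 6.
m ≡ 3·1144·4 + 7·715·3 + 0·520·4 + 3·440·6 = 36663.
36663 mod 5720 = 2343.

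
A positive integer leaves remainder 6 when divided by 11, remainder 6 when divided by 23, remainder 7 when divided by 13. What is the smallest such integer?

Combine the congruences pairwise.
From x ≡ 6 (mod 11) write x = 6 + 11t. Substituting into x ≡ 6 (mod 23) gives 11t ≡ 0 (mod 23), and since 11⁻¹ ≡ 21 (mod 23), t ≡ 0. Hence x ≡ 6 + 11·0 = 6 (mod 253).
From x ≡ 6 (mod 253) write x = 6 + 253t. Substituting into x ≡ 7 (mod 13) gives 253t ≡ 1 (mod 13), and since 6⁻¹ ≡ 11 (mod 13), t ≡ 11. Hence x ≡ 6 + 253·11 = 2789 (mod 3289).

2789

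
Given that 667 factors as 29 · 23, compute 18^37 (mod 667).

27

Mod 29: 18 ≡ 18; by Fermat, exponent reduces to 37 mod 28 = 9; 18^9 ≡ 27 (mod 29).
Mod 23: 18 ≡ 18; by Fermat, exponent reduces to 37 mod 22 = 15; 18^15 ≡ 4 (mod 23).
Combine by CRT: x ≡ 27 (mod 29), x ≡ 4 (mod 23) ⇒ x ≡ 27 (mod 667).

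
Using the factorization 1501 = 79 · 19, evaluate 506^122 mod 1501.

999

Mod 79: 506 ≡ 32; by Fermat, exponent reduces to 122 mod 78 = 44; 32^44 ≡ 51 (mod 79).
Mod 19: 506 ≡ 12; by Fermat, exponent reduces to 122 mod 18 = 14; 12^14 ≡ 11 (mod 19).
Combine by CRT: x ≡ 51 (mod 79), x ≡ 11 (mod 19) ⇒ x ≡ 999 (mod 1501).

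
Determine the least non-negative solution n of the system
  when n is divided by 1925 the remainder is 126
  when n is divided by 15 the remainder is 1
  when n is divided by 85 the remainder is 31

gcd(1925, 15) = 5 and 5 | (1 − 126), so the pair is consistent; merging gives n ≡ 3976 (mod 5775), where 5775 = lcm(1925, 15).
gcd(5775, 85) = 5 and 5 | (31 − 3976), so the pair is consistent; merging gives n ≡ 44401 (mod 98175), where 98175 = lcm(5775, 85).
The solution is unique modulo lcm(1925, 15, 85) = 98175.

44401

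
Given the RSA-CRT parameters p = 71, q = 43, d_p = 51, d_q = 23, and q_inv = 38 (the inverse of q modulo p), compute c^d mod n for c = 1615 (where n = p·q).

1909

m₁ = c^(d_p) mod p: c ≡ 53 (mod 71), and 53^51 mod 71 = 63.
m₂ = c^(d_q) mod q: c ≡ 24 (mod 43), and 24^23 mod 43 = 17.
h = q_inv·(m₁ − m₂) mod p = 38·(63 − 17) mod 71 = 44.
m = m₂ + h·q = 17 + 44·43 = 1909.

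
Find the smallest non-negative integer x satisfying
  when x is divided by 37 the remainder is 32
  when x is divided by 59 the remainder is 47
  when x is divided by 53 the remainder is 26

The moduli are pairwise coprime; N = 37·59·53 = 115699.
N/37 = 3127; 3127 ≡ 19 (mod 37); 19·2 ≡ 1, so inverse 2.
N/59 = 1961; 1961 ≡ 14 (mod 59); 14·38 ≡ 1, so inverse 38.
N/53 = 2183; 2183 ≡ 10 (mod 53); 10·16 ≡ 1, so inverse 16.
x ≡ 32·3127·2 + 47·1961·38 + 26·2183·16 = 4610602.
4610602 mod 115699 = 98341.

98341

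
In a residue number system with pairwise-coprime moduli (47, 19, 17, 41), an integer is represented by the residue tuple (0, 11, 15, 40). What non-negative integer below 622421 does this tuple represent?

The moduli are pairwise coprime; N = 47·19·17·41 = 622421.
N/47 = 13243; 13243 ≡ 36 (mod 47); 36·17 ≡ 1, so inverse 17.
N/19 = 32759; 32759 ≡ 3 (mod 19); 3·13 ≡ 1, so inverse 13.
N/17 = 36613; 36613 ≡ 12 (mod 17); 12·10 ≡ 1, so inverse 10.
N/41 = 15181; 15181 ≡ 11 (mod 41); 11·15 ≡ 1, so inverse 15.
x ≡ 0·13243·17 + 11·32759·13 + 15·36613·10 + 40·15181·15 = 19285087.
19285087 mod 622421 = 612457.

612457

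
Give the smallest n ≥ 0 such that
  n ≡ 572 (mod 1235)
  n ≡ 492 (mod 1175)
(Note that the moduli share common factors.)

gcd(1235, 1175) = 5 and 5 | (492 − 572), so the pair is consistent; merging gives n ≡ 95667 (mod 290225), where 290225 = lcm(1235, 1175).
The solution is unique modulo lcm(1235, 1175) = 290225.

95667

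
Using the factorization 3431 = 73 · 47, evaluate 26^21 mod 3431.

1846

Mod 73: 26 ≡ 26; 26^21 ≡ 21 (mod 73).
Mod 47: 26 ≡ 26; 26^21 ≡ 13 (mod 47).
Combine by CRT: x ≡ 21 (mod 73), x ≡ 13 (mod 47) ⇒ x ≡ 1846 (mod 3431).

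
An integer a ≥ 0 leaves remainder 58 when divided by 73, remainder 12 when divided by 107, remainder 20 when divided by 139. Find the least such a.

457330

From a ≡ 58 (mod 73) write a = 58 + 73t. Substituting into a ≡ 12 (mod 107) gives 73t ≡ 61 (mod 107), and since 73⁻¹ ≡ 22 (mod 107), t ≡ 58. Hence a ≡ 58 + 73·58 = 4292 (mod 7811).
From a ≡ 4292 (mod 7811) write a = 4292 + 7811t. Substituting into a ≡ 20 (mod 139) gives 7811t ≡ 37 (mod 139), and since 27⁻¹ ≡ 103 (mod 139), t ≡ 58. Hence a ≡ 4292 + 7811·58 = 457330 (mod 1085729).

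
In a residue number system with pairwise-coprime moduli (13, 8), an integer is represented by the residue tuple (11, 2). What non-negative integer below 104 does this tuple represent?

From x ≡ 11 (mod 13) write x = 11 + 13t. Substituting into x ≡ 2 (mod 8) gives 13t ≡ 7 (mod 8), and since 5⁻¹ ≡ 5 (mod 8), t ≡ 3. Hence x ≡ 11 + 13·3 = 50 (mod 104).

50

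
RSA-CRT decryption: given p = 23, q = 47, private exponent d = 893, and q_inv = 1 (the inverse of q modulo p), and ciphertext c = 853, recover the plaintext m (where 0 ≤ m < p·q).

717

d_p = d mod (p−1) = 893 mod 22 = 13; d_q = d mod (q−1) = 19.
m₁ = c^(d_p) mod p: c ≡ 2 (mod 23), and 2^13 mod 23 = 4.
m₂ = c^(d_q) mod q: c ≡ 7 (mod 47), and 7^19 mod 47 = 12.
h = q_inv·(m₁ − m₂) mod p = 1·(4 − 12) mod 23 = 15.
m = m₂ + h·q = 12 + 15·47 = 717.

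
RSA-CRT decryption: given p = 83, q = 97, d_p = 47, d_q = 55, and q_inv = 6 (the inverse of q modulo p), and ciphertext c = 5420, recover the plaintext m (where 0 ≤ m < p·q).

m₁ = c^(d_p) mod p: c ≡ 25 (mod 83), and 25^47 mod 83 = 26.
m₂ = c^(d_q) mod q: c ≡ 85 (mod 97), and 85^55 mod 97 = 89.
h = q_inv·(m₁ − m₂) mod p = 6·(26 − 89) mod 83 = 37.
m = m₂ + h·q = 89 + 37·97 = 3678.

3678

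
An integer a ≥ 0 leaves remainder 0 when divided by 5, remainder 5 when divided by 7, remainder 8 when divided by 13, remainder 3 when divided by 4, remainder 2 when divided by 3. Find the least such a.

From a ≡ 0 (mod 5) write a = 0 + 5t. Substituting into a ≡ 5 (mod 7) gives 5t ≡ 5 (mod 7), and since 5⁻¹ ≡ 3 (mod 7), t ≡ 1. Hence a ≡ 0 + 5·1 = 5 (mod 35).
From a ≡ 5 (mod 35) write a = 5 + 35t. Substituting into a ≡ 8 (mod 13) gives 35t ≡ 3 (mod 13), and since 9⁻¹ ≡ 3 (mod 13), t ≡ 9. Hence a ≡ 5 + 35·9 = 320 (mod 455).
From a ≡ 320 (mod 455) write a = 320 + 455t. Substituting into a ≡ 3 (mod 4) gives 455t ≡ 3 (mod 4), and since 3⁻¹ ≡ 3 (mod 4), t ≡ 1. Hence a ≡ 320 + 455·1 = 775 (mod 1820).
From a ≡ 775 (mod 1820) write a = 775 + 1820t. Substituting into a ≡ 2 (mod 3) gives 1820t ≡ 1 (mod 3), and since 2⁻¹ ≡ 2 (mod 3), t ≡ 2. Hence a ≡ 775 + 1820·2 = 4415 (mod 5460).

4415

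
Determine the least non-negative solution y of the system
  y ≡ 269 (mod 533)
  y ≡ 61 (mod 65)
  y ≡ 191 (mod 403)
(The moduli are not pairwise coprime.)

26386

gcd(533, 65) = 13 and 13 | (61 − 269), so the pair is consistent; merging gives y ≡ 2401 (mod 2665), where 2665 = lcm(533, 65).
gcd(2665, 403) = 13 and 13 | (191 − 2401), so the pair is consistent; merging gives y ≡ 26386 (mod 82615), where 82615 = lcm(2665, 403).
The solution is unique modulo lcm(533, 65, 403) = 82615.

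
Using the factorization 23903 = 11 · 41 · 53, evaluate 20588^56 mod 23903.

Mod 11: 20588 ≡ 7; by Fermat, exponent reduces to 56 mod 10 = 6; 7^6 ≡ 4 (mod 11).
Mod 41: 20588 ≡ 6; by Fermat, exponent reduces to 56 mod 40 = 16; 6^16 ≡ 18 (mod 41).
Mod 53: 20588 ≡ 24; by Fermat, exponent reduces to 56 mod 52 = 4; 24^4 ≡ 49 (mod 53).
Combine by CRT: x ≡ 4 (mod 11), x ≡ 18 (mod 41), x ≡ 49 (mod 53) ⇒ x ≡ 14942 (mod 23903).

14942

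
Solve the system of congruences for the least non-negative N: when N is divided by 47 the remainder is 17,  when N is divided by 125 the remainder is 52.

1427

From N ≡ 17 (mod 47) write N = 17 + 47t. Substituting into N ≡ 52 (mod 125) gives 47t ≡ 35 (mod 125), and since 47⁻¹ ≡ 8 (mod 125), t ≡ 30. Hence N ≡ 17 + 47·30 = 1427 (mod 5875).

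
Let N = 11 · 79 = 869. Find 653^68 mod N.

97

Mod 11: 653 ≡ 4; by Fermat, exponent reduces to 68 mod 10 = 8; 4^8 ≡ 9 (mod 11).
Mod 79: 653 ≡ 21; 21^68 ≡ 18 (mod 79).
Combine by CRT: x ≡ 9 (mod 11), x ≡ 18 (mod 79) ⇒ x ≡ 97 (mod 869).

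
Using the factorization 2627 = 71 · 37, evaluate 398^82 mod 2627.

Mod 71: 398 ≡ 43; by Fermat, exponent reduces to 82 mod 70 = 12; 43^12 ≡ 19 (mod 71).
Mod 37: 398 ≡ 28; by Fermat, exponent reduces to 82 mod 36 = 10; 28^10 ≡ 9 (mod 37).
Combine by CRT: x ≡ 19 (mod 71), x ≡ 9 (mod 37) ⇒ x ≡ 2007 (mod 2627).

2007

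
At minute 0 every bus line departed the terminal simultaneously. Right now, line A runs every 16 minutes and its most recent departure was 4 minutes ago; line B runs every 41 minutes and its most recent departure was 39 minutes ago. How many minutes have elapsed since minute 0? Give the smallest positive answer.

From t ≡ 4 (mod 16) write t = 4 + 16s. Substituting into t ≡ 39 (mod 41) gives 16s ≡ 35 (mod 41), and since 16⁻¹ ≡ 18 (mod 41), s ≡ 15. Hence t ≡ 4 + 16·15 = 244 (mod 656).

244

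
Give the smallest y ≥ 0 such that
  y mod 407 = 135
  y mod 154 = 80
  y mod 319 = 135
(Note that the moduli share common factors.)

gcd(407, 154) = 11 and 11 | (80 − 135), so the pair is consistent; merging gives y ≡ 542 (mod 5698), where 5698 = lcm(407, 154).
gcd(5698, 319) = 11 and 11 | (135 − 542), so the pair is consistent; merging gives y ≡ 11938 (mod 165242), where 165242 = lcm(5698, 319).
The solution is unique modulo lcm(407, 154, 319) = 165242.

11938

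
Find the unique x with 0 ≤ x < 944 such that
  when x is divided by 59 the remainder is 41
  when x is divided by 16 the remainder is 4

100

Combine the congruences pairwise.
From x ≡ 41 (mod 59) write x = 41 + 59t. Substituting into x ≡ 4 (mod 16) gives 59t ≡ 11 (mod 16), and since 11⁻¹ ≡ 3 (mod 16), t ≡ 1. Hence x ≡ 41 + 59·1 = 100 (mod 944).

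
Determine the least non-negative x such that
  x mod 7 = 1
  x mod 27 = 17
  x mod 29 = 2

From x ≡ 1 (mod 7) write x = 1 + 7t. Substituting into x ≡ 17 (mod 27) gives 7t ≡ 16 (mod 27), and since 7⁻¹ ≡ 4 (mod 27), t ≡ 10. Hence x ≡ 1 + 7·10 = 71 (mod 189).
From x ≡ 71 (mod 189) write x = 71 + 189t. Substituting into x ≡ 2 (mod 29) gives 189t ≡ 18 (mod 29), and since 15⁻¹ ≡ 2 (mod 29), t ≡ 7. Hence x ≡ 71 + 189·7 = 1394 (mod 5481).

1394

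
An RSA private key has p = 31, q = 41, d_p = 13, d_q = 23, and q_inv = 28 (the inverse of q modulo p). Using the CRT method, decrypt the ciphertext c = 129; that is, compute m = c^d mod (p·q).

563

m₁ = c^(d_p) mod p: c ≡ 5 (mod 31), and 5^13 mod 31 = 5.
m₂ = c^(d_q) mod q: c ≡ 6 (mod 41), and 6^23 mod 41 = 30.
h = q_inv·(m₁ − m₂) mod p = 28·(5 − 30) mod 31 = 13.
m = m₂ + h·q = 30 + 13·41 = 563.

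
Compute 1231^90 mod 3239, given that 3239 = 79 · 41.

1805

Mod 79: 1231 ≡ 46; by Fermat, exponent reduces to 90 mod 78 = 12; 46^12 ≡ 67 (mod 79).
Mod 41: 1231 ≡ 1; by Fermat, exponent reduces to 90 mod 40 = 10; 1^10 ≡ 1 (mod 41).
Combine by CRT: x ≡ 67 (mod 79), x ≡ 1 (mod 41) ⇒ x ≡ 1805 (mod 3239).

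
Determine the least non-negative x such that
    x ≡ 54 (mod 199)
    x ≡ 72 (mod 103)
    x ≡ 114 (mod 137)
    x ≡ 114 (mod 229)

203610884

From x ≡ 54 (mod 199) write x = 54 + 199t. Substituting into x ≡ 72 (mod 103) gives 199t ≡ 18 (mod 103), and since 96⁻¹ ≡ 44 (mod 103), t ≡ 71. Hence x ≡ 54 + 199·71 = 14183 (mod 20497).
From x ≡ 14183 (mod 20497) write x = 14183 + 20497t. Substituting into x ≡ 114 (mod 137) gives 20497t ≡ 42 (mod 137), and since 84⁻¹ ≡ 31 (mod 137), t ≡ 69. Hence x ≡ 14183 + 20497·69 = 1428476 (mod 2808089).
From x ≡ 1428476 (mod 2808089) write x = 1428476 + 2808089t. Substituting into x ≡ 114 (mod 229) gives 2808089t ≡ 140 (mod 229), and since 91⁻¹ ≡ 151 (mod 229), t ≡ 72. Hence x ≡ 1428476 + 2808089·72 = 203610884 (mod 643052381).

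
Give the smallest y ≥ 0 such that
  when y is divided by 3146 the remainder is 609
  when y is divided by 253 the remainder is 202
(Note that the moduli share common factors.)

54091

gcd(3146, 253) = 11 and 11 | (202 − 609), so the pair is consistent; merging gives y ≡ 54091 (mod 72358), where 72358 = lcm(3146, 253).
The solution is unique modulo lcm(3146, 253) = 72358.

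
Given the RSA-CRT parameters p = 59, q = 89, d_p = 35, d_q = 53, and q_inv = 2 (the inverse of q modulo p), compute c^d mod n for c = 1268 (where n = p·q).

m₁ = c^(d_p) mod p: c ≡ 29 (mod 59), and 29^35 mod 59 = 12.
m₂ = c^(d_q) mod q: c ≡ 22 (mod 89), and 22^53 mod 89 = 73.
h = q_inv·(m₁ − m₂) mod p = 2·(12 − 73) mod 59 = 55.
m = m₂ + h·q = 73 + 55·89 = 4968.

4968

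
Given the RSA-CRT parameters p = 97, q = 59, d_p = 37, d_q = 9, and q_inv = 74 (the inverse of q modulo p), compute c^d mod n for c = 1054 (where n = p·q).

m₁ = c^(d_p) mod p: c ≡ 84 (mod 97), and 84^37 mod 97 = 29.
m₂ = c^(d_q) mod q: c ≡ 51 (mod 59), and 51^9 mod 59 = 15.
h = q_inv·(m₁ − m₂) mod p = 74·(29 − 15) mod 97 = 66.
m = m₂ + h·q = 15 + 66·59 = 3909.

3909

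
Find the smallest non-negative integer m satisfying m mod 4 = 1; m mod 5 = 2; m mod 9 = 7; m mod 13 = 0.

637

From m ≡ 1 (mod 4) write m = 1 + 4t. Substituting into m ≡ 2 (mod 5) gives 4t ≡ 1 (mod 5), and since 4⁻¹ ≡ 4 (mod 5), t ≡ 4. Hence m ≡ 1 + 4·4 = 17 (mod 20).
From m ≡ 17 (mod 20) write m = 17 + 20t. Substituting into m ≡ 7 (mod 9) gives 20t ≡ 8 (mod 9), and since 2⁻¹ ≡ 5 (mod 9), t ≡ 4. Hence m ≡ 17 + 20·4 = 97 (mod 180).
From m ≡ 97 (mod 180) write m = 97 + 180t. Substituting into m ≡ 0 (mod 13) gives 180t ≡ 7 (mod 13), and since 11⁻¹ ≡ 6 (mod 13), t ≡ 3. Hence m ≡ 97 + 180·3 = 637 (mod 2340).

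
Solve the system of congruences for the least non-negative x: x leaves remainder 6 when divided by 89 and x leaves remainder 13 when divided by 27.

985

From x ≡ 6 (mod 89) write x = 6 + 89t. Substituting into x ≡ 13 (mod 27) gives 89t ≡ 7 (mod 27), and since 8⁻¹ ≡ 17 (mod 27), t ≡ 11. Hence x ≡ 6 + 89·11 = 985 (mod 2403).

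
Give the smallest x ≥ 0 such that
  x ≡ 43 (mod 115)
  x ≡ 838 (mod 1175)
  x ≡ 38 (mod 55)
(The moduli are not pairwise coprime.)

gcd(115, 1175) = 5 and 5 | (838 − 43), so the pair is consistent; merging gives x ≡ 6713 (mod 27025), where 27025 = lcm(115, 1175).
gcd(27025, 55) = 5 and 5 | (38 − 6713), so the pair is consistent; merging gives x ≡ 276963 (mod 297275), where 297275 = lcm(27025, 55).
The solution is unique modulo lcm(115, 1175, 55) = 297275.

276963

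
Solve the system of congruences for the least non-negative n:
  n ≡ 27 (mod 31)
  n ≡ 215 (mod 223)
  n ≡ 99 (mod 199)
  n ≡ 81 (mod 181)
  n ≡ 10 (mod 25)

The moduli are pairwise coprime; M = 31·223·199·181·25 = 6224983675.
M/31 = 200805925; 200805925 ≡ 15 (mod 31); 15·29 ≡ 1, so inverse 29.
M/223 = 27914725; 27914725 ≡ 31 (mod 223); 31·36 ≡ 1, so inverse 36.
M/199 = 31281325; 31281325 ≡ 117 (mod 199); 117·182 ≡ 1, so inverse 182.
M/181 = 34392175; 34392175 ≡ 3 (mod 181); 3·121 ≡ 1, so inverse 121.
M/25 = 248999347; 248999347 ≡ 22 (mod 25); 22·8 ≡ 1, so inverse 8.
n ≡ 27·200805925·29 + 215·27914725·36 + 99·31281325·182 + 81·34392175·121 + 10·248999347·8 = 1293915579560.
1293915579560 mod 6224983675 = 5343958835.

5343958835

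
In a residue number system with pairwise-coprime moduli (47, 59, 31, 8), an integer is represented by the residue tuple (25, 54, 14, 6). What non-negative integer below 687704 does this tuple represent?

137406

The moduli are pairwise coprime; N = 47·59·31·8 = 687704.
N/47 = 14632; 14632 ≡ 15 (mod 47); 15·22 ≡ 1, so inverse 22.
N/59 = 11656; 11656 ≡ 33 (mod 59); 33·34 ≡ 1, so inverse 34.
N/31 = 22184; 22184 ≡ 19 (mod 31); 19·18 ≡ 1, so inverse 18.
N/8 = 85963; 85963 ≡ 3 (mod 8); 3·3 ≡ 1, so inverse 3.
x ≡ 25·14632·22 + 54·11656·34 + 14·22184·18 + 6·85963·3 = 36585718.
36585718 mod 687704 = 137406.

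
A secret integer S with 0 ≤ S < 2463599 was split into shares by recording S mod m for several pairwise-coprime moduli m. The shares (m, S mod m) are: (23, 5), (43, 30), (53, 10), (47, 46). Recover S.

319176

The moduli are pairwise coprime; N = 23·43·53·47 = 2463599.
N/23 = 107113; 107113 ≡ 2 (mod 23); 2·12 ≡ 1, so inverse 12.
N/43 = 57293; 57293 ≡ 17 (mod 43); 17·38 ≡ 1, so inverse 38.
N/53 = 46483; 46483 ≡ 2 (mod 53); 2·27 ≡ 1, so inverse 27.
N/47 = 52417; 52417 ≡ 12 (mod 47); 12·4 ≡ 1, so inverse 4.
S ≡ 5·107113·12 + 30·57293·38 + 10·46483·27 + 46·52417·4 = 93935938.
93935938 mod 2463599 = 319176.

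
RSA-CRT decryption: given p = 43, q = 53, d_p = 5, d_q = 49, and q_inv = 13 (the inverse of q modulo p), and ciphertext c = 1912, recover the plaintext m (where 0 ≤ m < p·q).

m₁ = c^(d_p) mod p: c ≡ 20 (mod 43), and 20^5 mod 43 = 26.
m₂ = c^(d_q) mod q: c ≡ 4 (mod 53), and 4^49 mod 53 = 29.
h = q_inv·(m₁ − m₂) mod p = 13·(26 − 29) mod 43 = 4.
m = m₂ + h·q = 29 + 4·53 = 241.

241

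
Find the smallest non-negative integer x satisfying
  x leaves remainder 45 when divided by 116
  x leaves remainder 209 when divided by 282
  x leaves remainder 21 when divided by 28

100037

gcd(116, 282) = 2 and 2 | (209 − 45), so the pair is consistent; merging gives x ≡ 1901 (mod 16356), where 16356 = lcm(116, 282).
gcd(16356, 28) = 4 and 4 | (21 − 1901), so the pair is consistent; merging gives x ≡ 100037 (mod 114492), where 114492 = lcm(16356, 28).
The solution is unique modulo lcm(116, 282, 28) = 114492.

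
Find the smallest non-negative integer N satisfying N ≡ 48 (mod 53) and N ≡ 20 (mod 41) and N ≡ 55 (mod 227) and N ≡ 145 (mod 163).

50156386

The moduli are pairwise coprime; M = 53·41·227·163 = 80403173.
M/53 = 1517041; 1517041 ≡ 22 (mod 53); 22·41 ≡ 1, so inverse 41.
M/41 = 1961053; 1961053 ≡ 23 (mod 41); 23·25 ≡ 1, so inverse 25.
M/227 = 354199; 354199 ≡ 79 (mod 227); 79·23 ≡ 1, so inverse 23.
M/163 = 493271; 493271 ≡ 33 (mod 163); 33·84 ≡ 1, so inverse 84.
N ≡ 48·1517041·41 + 20·1961053·25 + 55·354199·23 + 145·493271·84 = 10422165703.
10422165703 mod 80403173 = 50156386.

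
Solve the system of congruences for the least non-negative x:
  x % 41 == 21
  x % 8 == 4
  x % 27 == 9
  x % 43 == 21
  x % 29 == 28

3210444

The moduli are pairwise coprime; N = 41·8·27·43·29 = 11043432.
N/41 = 269352; 269352 ≡ 23 (mod 41); 23·25 ≡ 1, so inverse 25.
N/8 = 1380429; 1380429 ≡ 5 (mod 8); 5·5 ≡ 1, so inverse 5.
N/27 = 409016; 409016 ≡ 20 (mod 27); 20·23 ≡ 1, so inverse 23.
N/43 = 256824; 256824 ≡ 28 (mod 43); 28·20 ≡ 1, so inverse 20.
N/29 = 380808; 380808 ≡ 9 (mod 29); 9·13 ≡ 1, so inverse 13.
x ≡ 21·269352·25 + 4·1380429·5 + 9·409016·23 + 21·256824·20 + 28·380808·13 = 500164884.
500164884 mod 11043432 = 3210444.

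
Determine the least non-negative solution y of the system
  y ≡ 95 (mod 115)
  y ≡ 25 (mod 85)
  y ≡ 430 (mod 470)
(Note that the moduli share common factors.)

gcd(115, 85) = 5 and 5 | (25 − 95), so the pair is consistent; merging gives y ≡ 1130 (mod 1955), where 1955 = lcm(115, 85).
gcd(1955, 470) = 5 and 5 | (430 − 1130), so the pair is consistent; merging gives y ≡ 44140 (mod 183770), where 183770 = lcm(1955, 470).
The solution is unique modulo lcm(115, 85, 470) = 183770.

44140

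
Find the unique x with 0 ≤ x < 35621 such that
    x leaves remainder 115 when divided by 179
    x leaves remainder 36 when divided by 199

34662

From x ≡ 115 (mod 179) write x = 115 + 179t. Substituting into x ≡ 36 (mod 199) gives 179t ≡ 120 (mod 199), and since 179⁻¹ ≡ 189 (mod 199), t ≡ 193. Hence x ≡ 115 + 179·193 = 34662 (mod 35621).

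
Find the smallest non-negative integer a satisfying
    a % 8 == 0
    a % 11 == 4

Combine the congruences pairwise.
From a ≡ 0 (mod 8) write a = 0 + 8t. Substituting into a ≡ 4 (mod 11) gives 8t ≡ 4 (mod 11), and since 8⁻¹ ≡ 7 (mod 11), t ≡ 6. Hence a ≡ 0 + 8·6 = 48 (mod 88).

48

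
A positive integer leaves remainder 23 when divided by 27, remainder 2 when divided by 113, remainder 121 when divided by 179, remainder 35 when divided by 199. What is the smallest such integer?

From n ≡ 23 (mod 27) write n = 23 + 27t. Substituting into n ≡ 2 (mod 113) gives 27t ≡ 92 (mod 113), and since 27⁻¹ ≡ 67 (mod 113), t ≡ 62. Hence n ≡ 23 + 27·62 = 1697 (mod 3051).
From n ≡ 1697 (mod 3051) write n = 1697 + 3051t. Substituting into n ≡ 121 (mod 179) gives 3051t ≡ 35 (mod 179), and since 8⁻¹ ≡ 112 (mod 179), t ≡ 161. Hence n ≡ 1697 + 3051·161 = 492908 (mod 546129).
From n ≡ 492908 (mod 546129) write n = 492908 + 546129t. Substituting into n ≡ 35 (mod 199) gives 546129t ≡ 50 (mod 199), and since 73⁻¹ ≡ 30 (mod 199), t ≡ 107. Hence n ≡ 492908 + 546129·107 = 58928711 (mod 108679671).

58928711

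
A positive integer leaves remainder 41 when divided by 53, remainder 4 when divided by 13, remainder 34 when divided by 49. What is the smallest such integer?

30463

The moduli are pairwise coprime; N = 53·13·49 = 33761.
N/53 = 637; 637 ≡ 1 (mod 53), inverse 1.
N/13 = 2597; 2597 ≡ 10 (mod 13); 10·4 ≡ 1, so inverse 4.
N/49 = 689; 689 ≡ 3 (mod 49); 3·33 ≡ 1, so inverse 33.
m ≡ 41·637·1 + 4·2597·4 + 34·689·33 = 840727.
840727 mod 33761 = 30463.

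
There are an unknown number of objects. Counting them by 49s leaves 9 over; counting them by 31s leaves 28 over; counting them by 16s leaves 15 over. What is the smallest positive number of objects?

22255

Combine the congruences pairwise.
From N ≡ 9 (mod 49) write N = 9 + 49t. Substituting into N ≡ 28 (mod 31) gives 49t ≡ 19 (mod 31), and since 18⁻¹ ≡ 19 (mod 31), t ≡ 20. Hence N ≡ 9 + 49·20 = 989 (mod 1519).
From N ≡ 989 (mod 1519) write N = 989 + 1519t. Substituting into N ≡ 15 (mod 16) gives 1519t ≡ 2 (mod 16), and since 15⁻¹ ≡ 15 (mod 16), t ≡ 14. Hence N ≡ 989 + 1519·14 = 22255 (mod 24304).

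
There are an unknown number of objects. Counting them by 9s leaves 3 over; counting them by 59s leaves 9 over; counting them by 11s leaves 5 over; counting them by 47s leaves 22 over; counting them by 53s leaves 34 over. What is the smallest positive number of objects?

The moduli are pairwise coprime; M = 9·59·11·47·53 = 14549931.
M/9 = 1616659; 1616659 ≡ 7 (mod 9); 7·4 ≡ 1, so inverse 4.
M/59 = 246609; 246609 ≡ 48 (mod 59); 48·16 ≡ 1, so inverse 16.
M/11 = 1322721; 1322721 ≡ 4 (mod 11); 4·3 ≡ 1, so inverse 3.
M/47 = 309573; 309573 ≡ 31 (mod 47); 31·44 ≡ 1, so inverse 44.
M/53 = 274527; 274527 ≡ 40 (mod 53); 40·4 ≡ 1, so inverse 4.
N ≡ 3·1616659·4 + 9·246609·16 + 5·1322721·3 + 22·309573·44 + 34·274527·4 = 411754755.
411754755 mod 14549931 = 4356687.

4356687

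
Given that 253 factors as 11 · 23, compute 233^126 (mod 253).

174

Mod 11: 233 ≡ 2; by Fermat, exponent reduces to 126 mod 10 = 6; 2^6 ≡ 9 (mod 11).
Mod 23: 233 ≡ 3; by Fermat, exponent reduces to 126 mod 22 = 16; 3^16 ≡ 13 (mod 23).
Combine by CRT: x ≡ 9 (mod 11), x ≡ 13 (mod 23) ⇒ x ≡ 174 (mod 253).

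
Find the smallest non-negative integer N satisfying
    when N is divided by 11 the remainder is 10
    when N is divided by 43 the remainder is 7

Combine the congruences pairwise.
From N ≡ 10 (mod 11) write N = 10 + 11t. Substituting into N ≡ 7 (mod 43) gives 11t ≡ 40 (mod 43), and since 11⁻¹ ≡ 4 (mod 43), t ≡ 31. Hence N ≡ 10 + 11·31 = 351 (mod 473).

351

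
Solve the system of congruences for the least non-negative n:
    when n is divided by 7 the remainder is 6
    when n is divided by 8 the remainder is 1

41

From n ≡ 6 (mod 7) write n = 6 + 7t. Substituting into n ≡ 1 (mod 8) gives 7t ≡ 3 (mod 8), and since 7⁻¹ ≡ 7 (mod 8), t ≡ 5. Hence n ≡ 6 + 7·5 = 41 (mod 56).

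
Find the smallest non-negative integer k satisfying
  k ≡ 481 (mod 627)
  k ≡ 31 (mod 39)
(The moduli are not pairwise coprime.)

4243

Combine the congruences pairwise.
gcd(627, 39) = 3 and 3 | (31 − 481), so the pair is consistent; merging gives k ≡ 4243 (mod 8151), where 8151 = lcm(627, 39).
The solution is unique modulo lcm(627, 39) = 8151.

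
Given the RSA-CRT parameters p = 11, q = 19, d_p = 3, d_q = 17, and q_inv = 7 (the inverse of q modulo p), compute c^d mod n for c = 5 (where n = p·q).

m₁ = c^(d_p) mod p: c ≡ 5 (mod 11), and 5^3 mod 11 = 4.
m₂ = c^(d_q) mod q: c ≡ 5 (mod 19), and 5^17 mod 19 = 4.
h = q_inv·(m₁ − m₂) mod p = 7·(4 − 4) mod 11 = 0.
m = m₂ + h·q = 4 + 0·19 = 4.

4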